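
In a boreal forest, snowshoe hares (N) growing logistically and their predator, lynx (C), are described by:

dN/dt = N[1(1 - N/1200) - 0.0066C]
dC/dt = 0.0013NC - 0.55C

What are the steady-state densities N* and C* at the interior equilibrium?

N* ≈ 423, C* ≈ 98.1

From dC/dt = 0 with C > 0: 0.0013N* = 0.55, so N* = 423.
Substitute into dN/dt = 0: 1(1 - 423/1200) = 0.0066C*.
The bracket is 0.647, giving C* = 0.647/0.0066 = 98.1.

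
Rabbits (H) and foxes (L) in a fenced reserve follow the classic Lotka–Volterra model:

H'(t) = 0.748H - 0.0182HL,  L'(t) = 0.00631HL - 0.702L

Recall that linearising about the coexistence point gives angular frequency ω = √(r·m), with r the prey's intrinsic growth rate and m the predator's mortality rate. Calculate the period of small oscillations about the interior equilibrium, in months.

T ≈ 8.67 months

Here r = 0.748 and m = 0.702, so r·m = 0.525.
ω = √0.525 = 0.725 per month, hence T = 2π/ω ≈ 8.67 months.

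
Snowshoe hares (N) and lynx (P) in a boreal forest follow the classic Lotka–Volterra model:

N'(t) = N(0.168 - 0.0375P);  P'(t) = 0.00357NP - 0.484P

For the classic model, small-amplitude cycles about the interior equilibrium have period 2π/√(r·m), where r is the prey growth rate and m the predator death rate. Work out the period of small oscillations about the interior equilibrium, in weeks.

Here r = 0.168 and m = 0.484, so r·m = 0.0813.
ω = √0.0813 = 0.285 per week, hence T = 2π/ω ≈ 22 weeks.

T ≈ 22 weeks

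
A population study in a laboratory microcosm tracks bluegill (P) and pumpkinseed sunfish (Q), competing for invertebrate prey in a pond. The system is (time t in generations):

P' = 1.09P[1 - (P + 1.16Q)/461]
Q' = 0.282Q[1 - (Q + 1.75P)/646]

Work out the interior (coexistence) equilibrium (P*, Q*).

Setting both brackets to zero gives the nullclines P + 1.16Q = 461 and 1.75P + Q = 646.
Substituting Q = 646 - 1.75P into the first: P(1 - 1.16·1.75) = 461 - 1.16·646.
So P* = -288/-1.03 = 280, and then Q* = 646 - 1.75·280 = 156.

P* ≈ 280, Q* ≈ 156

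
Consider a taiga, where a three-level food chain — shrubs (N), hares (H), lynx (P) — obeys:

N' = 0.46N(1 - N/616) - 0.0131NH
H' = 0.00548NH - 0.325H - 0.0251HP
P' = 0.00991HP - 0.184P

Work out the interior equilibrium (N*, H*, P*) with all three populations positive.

From dP/dt = 0: 0.00991H* = 0.184, so H* = 18.6.
From dN/dt = 0: 0.46(1 - N*/616) = 0.0131·18.6, giving N* = 616·(1 - 0.529) = 290.
From dH/dt = 0: 0.00548·290 - 0.325 = 0.0251P*, so P* = 1.27/0.0251 = 50.4.

N* ≈ 290, H* ≈ 18.6, P* ≈ 50.4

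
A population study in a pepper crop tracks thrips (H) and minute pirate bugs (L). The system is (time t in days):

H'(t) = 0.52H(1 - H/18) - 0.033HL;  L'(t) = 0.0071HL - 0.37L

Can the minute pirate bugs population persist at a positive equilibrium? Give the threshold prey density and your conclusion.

The predator equation gives dL/dt > 0 only when H > 0.37/0.0071 = 52.1.
Without the predator, H → K = 18. Since 18 < 52.1, the predator cannot invade.

Threshold H = 52.1; K < 52.1, so no, the predator goes extinct.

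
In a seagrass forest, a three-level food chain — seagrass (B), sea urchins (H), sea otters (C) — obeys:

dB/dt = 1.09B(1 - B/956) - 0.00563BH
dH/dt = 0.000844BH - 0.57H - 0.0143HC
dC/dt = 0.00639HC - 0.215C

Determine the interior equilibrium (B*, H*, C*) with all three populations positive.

From dC/dt = 0: 0.00639H* = 0.215, so H* = 33.6.
From dB/dt = 0: 1.09(1 - B*/956) = 0.00563·33.6, giving B* = 956·(1 - 0.174) = 790.
From dH/dt = 0: 0.000844·790 - 0.57 = 0.0143C*, so C* = 0.0966/0.0143 = 6.76.

B* ≈ 790, H* ≈ 33.6, C* ≈ 6.76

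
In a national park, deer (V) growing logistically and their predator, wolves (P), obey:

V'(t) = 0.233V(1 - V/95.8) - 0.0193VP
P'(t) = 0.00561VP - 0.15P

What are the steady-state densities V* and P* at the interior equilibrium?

V* ≈ 26.7, P* ≈ 8.7

From dP/dt = 0 with P > 0: 0.00561V* = 0.15, so V* = 26.7.
Substitute into dV/dt = 0: 0.233(1 - 26.7/95.8) = 0.0193P*.
The bracket is 0.721, giving P* = 0.168/0.0193 = 8.7.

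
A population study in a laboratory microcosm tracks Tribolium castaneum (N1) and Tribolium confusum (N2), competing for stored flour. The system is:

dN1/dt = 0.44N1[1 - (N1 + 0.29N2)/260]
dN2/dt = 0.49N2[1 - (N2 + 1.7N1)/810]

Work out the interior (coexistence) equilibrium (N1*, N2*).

Setting both brackets to zero gives the nullclines N1 + 0.29N2 = 260 and 1.7N1 + N2 = 810.
Substituting N2 = 810 - 1.7N1 into the first: N1(1 - 0.29·1.7) = 260 - 0.29·810.
So N1* = 25.1/0.507 = 49.5, and then N2* = 810 - 1.7·49.5 = 726.

N1* ≈ 49.5, N2* ≈ 726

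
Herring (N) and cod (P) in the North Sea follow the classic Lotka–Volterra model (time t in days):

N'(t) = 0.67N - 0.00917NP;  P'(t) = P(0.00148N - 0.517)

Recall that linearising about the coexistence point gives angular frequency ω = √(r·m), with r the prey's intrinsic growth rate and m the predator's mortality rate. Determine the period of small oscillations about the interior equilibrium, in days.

T ≈ 10.7 days

Here r = 0.67 and m = 0.517, so r·m = 0.346.
ω = √0.346 = 0.589 per day, hence T = 2π/ω ≈ 10.7 days.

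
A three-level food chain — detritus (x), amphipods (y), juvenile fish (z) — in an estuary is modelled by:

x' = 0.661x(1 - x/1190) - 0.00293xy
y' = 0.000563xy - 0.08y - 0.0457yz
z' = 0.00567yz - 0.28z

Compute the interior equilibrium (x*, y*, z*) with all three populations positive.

x* ≈ 930, y* ≈ 49.4, z* ≈ 9.7

From dz/dt = 0: 0.00567y* = 0.28, so y* = 49.4.
From dx/dt = 0: 0.661(1 - x*/1190) = 0.00293·49.4, giving x* = 1190·(1 - 0.219) = 930.
From dy/dt = 0: 0.000563·930 - 0.08 = 0.0457z*, so z* = 0.443/0.0457 = 9.7.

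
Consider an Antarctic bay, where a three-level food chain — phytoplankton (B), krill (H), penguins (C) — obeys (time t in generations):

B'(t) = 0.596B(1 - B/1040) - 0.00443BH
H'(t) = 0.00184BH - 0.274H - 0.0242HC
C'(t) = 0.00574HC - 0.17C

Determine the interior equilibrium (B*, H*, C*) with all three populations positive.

B* ≈ 811, H* ≈ 29.6, C* ≈ 50.3

From dC/dt = 0: 0.00574H* = 0.17, so H* = 29.6.
From dB/dt = 0: 0.596(1 - B*/1040) = 0.00443·29.6, giving B* = 1040·(1 - 0.22) = 811.
From dH/dt = 0: 0.00184·811 - 0.274 = 0.0242C*, so C* = 1.22/0.0242 = 50.3.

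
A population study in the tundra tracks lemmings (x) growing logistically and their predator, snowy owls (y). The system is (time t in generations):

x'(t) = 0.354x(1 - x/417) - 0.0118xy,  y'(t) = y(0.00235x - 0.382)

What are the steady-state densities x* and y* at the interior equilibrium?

From dy/dt = 0 with y > 0: 0.00235x* = 0.382, so x* = 163.
Substitute into dx/dt = 0: 0.354(1 - 163/417) = 0.0118y*.
The bracket is 0.61, giving y* = 0.216/0.0118 = 18.3.

x* ≈ 163, y* ≈ 18.3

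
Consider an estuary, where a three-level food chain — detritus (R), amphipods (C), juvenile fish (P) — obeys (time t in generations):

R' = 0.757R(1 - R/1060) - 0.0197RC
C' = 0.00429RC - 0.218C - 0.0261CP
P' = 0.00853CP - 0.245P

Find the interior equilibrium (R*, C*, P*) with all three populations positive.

R* ≈ 268, C* ≈ 28.7, P* ≈ 35.6

From dP/dt = 0: 0.00853C* = 0.245, so C* = 28.7.
From dR/dt = 0: 0.757(1 - R*/1060) = 0.0197·28.7, giving R* = 1060·(1 - 0.747) = 268.
From dC/dt = 0: 0.00429·268 - 0.218 = 0.0261P*, so P* = 0.93/0.0261 = 35.6.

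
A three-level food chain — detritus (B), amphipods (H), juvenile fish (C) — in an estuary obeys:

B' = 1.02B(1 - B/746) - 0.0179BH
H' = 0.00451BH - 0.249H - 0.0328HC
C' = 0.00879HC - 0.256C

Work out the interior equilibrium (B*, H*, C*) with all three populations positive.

B* ≈ 365, H* ≈ 29.1, C* ≈ 42.6

From dC/dt = 0: 0.00879H* = 0.256, so H* = 29.1.
From dB/dt = 0: 1.02(1 - B*/746) = 0.0179·29.1, giving B* = 746·(1 - 0.511) = 365.
From dH/dt = 0: 0.00451·365 - 0.249 = 0.0328C*, so C* = 1.4/0.0328 = 42.6.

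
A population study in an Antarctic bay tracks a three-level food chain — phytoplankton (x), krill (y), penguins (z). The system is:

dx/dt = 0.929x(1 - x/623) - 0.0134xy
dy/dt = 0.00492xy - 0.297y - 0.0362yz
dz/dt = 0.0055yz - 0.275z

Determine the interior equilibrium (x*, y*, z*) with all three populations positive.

From dz/dt = 0: 0.0055y* = 0.275, so y* = 50.
From dx/dt = 0: 0.929(1 - x*/623) = 0.0134·50, giving x* = 623·(1 - 0.721) = 174.
From dy/dt = 0: 0.00492·174 - 0.297 = 0.0362z*, so z* = 0.558/0.0362 = 15.4.

x* ≈ 174, y* ≈ 50, z* ≈ 15.4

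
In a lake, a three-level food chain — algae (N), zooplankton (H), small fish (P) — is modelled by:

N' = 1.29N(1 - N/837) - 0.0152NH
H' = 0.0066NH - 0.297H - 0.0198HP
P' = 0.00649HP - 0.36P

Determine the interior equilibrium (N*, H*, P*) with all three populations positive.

From dP/dt = 0: 0.00649H* = 0.36, so H* = 55.5.
From dN/dt = 0: 1.29(1 - N*/837) = 0.0152·55.5, giving N* = 837·(1 - 0.654) = 290.
From dH/dt = 0: 0.0066·290 - 0.297 = 0.0198P*, so P* = 1.62/0.0198 = 81.6.

N* ≈ 290, H* ≈ 55.5, P* ≈ 81.6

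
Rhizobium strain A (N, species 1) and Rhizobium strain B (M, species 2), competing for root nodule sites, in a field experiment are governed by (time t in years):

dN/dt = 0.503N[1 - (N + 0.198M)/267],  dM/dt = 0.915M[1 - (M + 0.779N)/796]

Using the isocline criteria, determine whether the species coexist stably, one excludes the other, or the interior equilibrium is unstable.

Compare the nullcline intercepts: K1/α12 = 267/0.198 = 1350 > K2 = 796; K2/α21 = 796/0.779 = 1020 > K1 = 267.
Since both inequalities hold, each species can invade when rare, so the interior equilibrium is stable.

stable coexistence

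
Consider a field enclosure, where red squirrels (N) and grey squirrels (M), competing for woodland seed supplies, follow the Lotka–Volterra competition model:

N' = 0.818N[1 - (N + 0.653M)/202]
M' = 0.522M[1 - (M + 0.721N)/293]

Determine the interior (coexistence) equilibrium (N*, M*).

Setting both brackets to zero gives the nullclines N + 0.653M = 202 and 0.721N + M = 293.
Substituting M = 293 - 0.721N into the first: N(1 - 0.653·0.721) = 202 - 0.653·293.
So N* = 10.7/0.529 = 20.2, and then M* = 293 - 0.721·20.2 = 278.

N* ≈ 20.2, M* ≈ 278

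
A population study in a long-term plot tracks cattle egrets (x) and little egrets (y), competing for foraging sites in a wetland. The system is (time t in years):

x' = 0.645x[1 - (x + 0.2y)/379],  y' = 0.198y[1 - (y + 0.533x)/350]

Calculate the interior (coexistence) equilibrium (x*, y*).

Setting both brackets to zero gives the nullclines x + 0.2y = 379 and 0.533x + y = 350.
Substituting y = 350 - 0.533x into the first: x(1 - 0.2·0.533) = 379 - 0.2·350.
So x* = 309/0.893 = 346, and then y* = 350 - 0.533·346 = 166.

x* ≈ 346, y* ≈ 166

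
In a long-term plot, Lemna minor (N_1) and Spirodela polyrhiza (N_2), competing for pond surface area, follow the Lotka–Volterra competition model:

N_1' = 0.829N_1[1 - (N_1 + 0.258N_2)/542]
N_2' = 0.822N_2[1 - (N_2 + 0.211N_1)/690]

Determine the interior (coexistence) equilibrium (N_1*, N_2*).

N_1* ≈ 385, N_2* ≈ 609

Setting both brackets to zero gives the nullclines N_1 + 0.258N_2 = 542 and 0.211N_1 + N_2 = 690.
Substituting N_2 = 690 - 0.211N_1 into the first: N_1(1 - 0.258·0.211) = 542 - 0.258·690.
So N_1* = 364/0.946 = 385, and then N_2* = 690 - 0.211·385 = 609.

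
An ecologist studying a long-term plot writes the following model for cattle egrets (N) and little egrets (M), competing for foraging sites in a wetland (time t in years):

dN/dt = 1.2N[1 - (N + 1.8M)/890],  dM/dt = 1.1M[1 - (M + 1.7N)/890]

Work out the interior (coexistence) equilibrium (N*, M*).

N* ≈ 346, M* ≈ 302

Setting both brackets to zero gives the nullclines N + 1.8M = 890 and 1.7N + M = 890.
Substituting M = 890 - 1.7N into the first: N(1 - 1.8·1.7) = 890 - 1.8·890.
So N* = -712/-2.06 = 346, and then M* = 890 - 1.7·346 = 302.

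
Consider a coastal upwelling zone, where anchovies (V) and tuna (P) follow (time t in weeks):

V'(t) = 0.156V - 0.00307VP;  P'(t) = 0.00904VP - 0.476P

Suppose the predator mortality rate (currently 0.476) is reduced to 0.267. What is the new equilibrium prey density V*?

V* ≈ 29.5

At the interior fixed point, setting dP/dt = 0 with P > 0 fixes V* = (predator death rate)/(VP coefficient) — independent of the other coefficients.
With the change, V* = 0.267/0.00904 = 29.5; it falls from 52.7.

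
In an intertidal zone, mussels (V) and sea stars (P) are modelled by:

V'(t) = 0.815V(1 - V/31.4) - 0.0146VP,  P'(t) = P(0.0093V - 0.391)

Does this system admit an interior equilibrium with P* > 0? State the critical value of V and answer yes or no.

The predator equation gives dP/dt > 0 only when V > 0.391/0.0093 = 42.
Without the predator, V → K = 31.4. Since 31.4 < 42, the predator cannot invade.

Threshold V = 42; K < 42, so no, the predator goes extinct.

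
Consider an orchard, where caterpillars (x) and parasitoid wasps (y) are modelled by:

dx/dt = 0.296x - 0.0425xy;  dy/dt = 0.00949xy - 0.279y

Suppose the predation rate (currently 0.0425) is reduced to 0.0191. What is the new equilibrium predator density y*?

At the interior fixed point, setting dx/dt = 0 with x > 0 fixes y* = (prey growth rate)/(xy coefficient) — independent of the other coefficients.
With the change, y* = 0.296/0.0191 = 15.5; it rises from 6.96.

y* ≈ 15.5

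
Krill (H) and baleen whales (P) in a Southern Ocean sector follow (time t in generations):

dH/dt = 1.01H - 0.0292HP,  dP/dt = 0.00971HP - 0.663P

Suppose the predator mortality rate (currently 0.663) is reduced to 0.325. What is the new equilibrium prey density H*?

At the interior fixed point, setting dP/dt = 0 with P > 0 fixes H* = (predator death rate)/(HP coefficient) — independent of the other coefficients.
With the change, H* = 0.325/0.00971 = 33.5; it falls from 68.3.

H* ≈ 33.5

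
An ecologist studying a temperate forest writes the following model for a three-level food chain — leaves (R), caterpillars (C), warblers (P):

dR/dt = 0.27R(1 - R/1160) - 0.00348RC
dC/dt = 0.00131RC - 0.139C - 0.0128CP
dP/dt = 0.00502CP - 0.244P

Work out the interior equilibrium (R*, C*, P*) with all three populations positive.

R* ≈ 433, C* ≈ 48.6, P* ≈ 33.5

From dP/dt = 0: 0.00502C* = 0.244, so C* = 48.6.
From dR/dt = 0: 0.27(1 - R*/1160) = 0.00348·48.6, giving R* = 1160·(1 - 0.626) = 433.
From dC/dt = 0: 0.00131·433 - 0.139 = 0.0128P*, so P* = 0.429/0.0128 = 33.5.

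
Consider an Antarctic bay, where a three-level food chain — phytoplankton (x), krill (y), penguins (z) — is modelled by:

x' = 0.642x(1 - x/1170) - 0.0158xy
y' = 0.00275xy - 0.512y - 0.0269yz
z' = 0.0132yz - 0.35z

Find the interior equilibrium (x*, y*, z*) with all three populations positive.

From dz/dt = 0: 0.0132y* = 0.35, so y* = 26.5.
From dx/dt = 0: 0.642(1 - x*/1170) = 0.0158·26.5, giving x* = 1170·(1 - 0.653) = 407.
From dy/dt = 0: 0.00275·407 - 0.512 = 0.0269z*, so z* = 0.606/0.0269 = 22.5.

x* ≈ 407, y* ≈ 26.5, z* ≈ 22.5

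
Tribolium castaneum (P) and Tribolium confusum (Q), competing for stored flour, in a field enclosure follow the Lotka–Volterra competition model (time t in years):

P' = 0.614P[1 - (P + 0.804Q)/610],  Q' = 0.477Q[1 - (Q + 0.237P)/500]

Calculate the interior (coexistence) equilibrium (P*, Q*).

P* ≈ 257, Q* ≈ 439

Setting both brackets to zero gives the nullclines P + 0.804Q = 610 and 0.237P + Q = 500.
Substituting Q = 500 - 0.237P into the first: P(1 - 0.804·0.237) = 610 - 0.804·500.
So P* = 208/0.809 = 257, and then Q* = 500 - 0.237·257 = 439.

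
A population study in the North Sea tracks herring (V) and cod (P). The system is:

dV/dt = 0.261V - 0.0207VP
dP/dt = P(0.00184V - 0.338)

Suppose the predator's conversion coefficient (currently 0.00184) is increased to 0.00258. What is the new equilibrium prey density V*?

At the interior fixed point, setting dP/dt = 0 with P > 0 fixes V* = (predator death rate)/(VP coefficient) — independent of the other coefficients.
With the change, V* = 0.338/0.00258 = 131; it falls from 184.

V* ≈ 131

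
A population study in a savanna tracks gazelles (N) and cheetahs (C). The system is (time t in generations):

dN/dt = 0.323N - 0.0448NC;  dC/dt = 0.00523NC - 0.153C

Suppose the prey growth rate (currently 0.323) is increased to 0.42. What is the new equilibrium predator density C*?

C* ≈ 9.38

At the interior fixed point, setting dN/dt = 0 with N > 0 fixes C* = (prey growth rate)/(NC coefficient) — independent of the other coefficients.
With the change, C* = 0.42/0.0448 = 9.38; it rises from 7.21.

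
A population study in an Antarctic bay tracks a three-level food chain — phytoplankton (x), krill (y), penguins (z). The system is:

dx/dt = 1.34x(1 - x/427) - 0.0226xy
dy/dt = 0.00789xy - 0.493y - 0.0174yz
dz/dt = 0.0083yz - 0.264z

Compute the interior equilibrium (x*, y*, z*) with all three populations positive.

x* ≈ 198, y* ≈ 31.8, z* ≈ 61.4

From dz/dt = 0: 0.0083y* = 0.264, so y* = 31.8.
From dx/dt = 0: 1.34(1 - x*/427) = 0.0226·31.8, giving x* = 427·(1 - 0.536) = 198.
From dy/dt = 0: 0.00789·198 - 0.493 = 0.0174z*, so z* = 1.07/0.0174 = 61.4.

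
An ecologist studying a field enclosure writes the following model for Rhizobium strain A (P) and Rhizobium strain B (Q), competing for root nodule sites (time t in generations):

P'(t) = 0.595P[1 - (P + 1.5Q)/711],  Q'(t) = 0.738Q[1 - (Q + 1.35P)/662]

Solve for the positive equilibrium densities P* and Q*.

P* ≈ 275, Q* ≈ 291

Setting both brackets to zero gives the nullclines P + 1.5Q = 711 and 1.35P + Q = 662.
Substituting Q = 662 - 1.35P into the first: P(1 - 1.5·1.35) = 711 - 1.5·662.
So P* = -282/-1.03 = 275, and then Q* = 662 - 1.35·275 = 291.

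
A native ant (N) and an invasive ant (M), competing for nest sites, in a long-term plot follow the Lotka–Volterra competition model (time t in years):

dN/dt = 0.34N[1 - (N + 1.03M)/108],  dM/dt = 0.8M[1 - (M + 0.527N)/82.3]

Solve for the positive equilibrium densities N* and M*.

N* ≈ 50.8, M* ≈ 55.5

Setting both brackets to zero gives the nullclines N + 1.03M = 108 and 0.527N + M = 82.3.
Substituting M = 82.3 - 0.527N into the first: N(1 - 1.03·0.527) = 108 - 1.03·82.3.
So N* = 23.2/0.457 = 50.8, and then M* = 82.3 - 0.527·50.8 = 55.5.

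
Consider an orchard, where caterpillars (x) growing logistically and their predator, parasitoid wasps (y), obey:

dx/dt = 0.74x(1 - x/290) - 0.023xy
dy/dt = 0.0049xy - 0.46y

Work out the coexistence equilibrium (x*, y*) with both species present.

x* ≈ 93.9, y* ≈ 21.8

From dy/dt = 0 with y > 0: 0.0049x* = 0.46, so x* = 93.9.
Substitute into dx/dt = 0: 0.74(1 - 93.9/290) = 0.023y*.
The bracket is 0.676, giving y* = 0.5/0.023 = 21.8.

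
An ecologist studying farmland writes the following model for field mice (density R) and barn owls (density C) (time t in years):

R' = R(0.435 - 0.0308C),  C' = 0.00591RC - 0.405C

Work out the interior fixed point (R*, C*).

Set dC/dt = 0 with C > 0: 0.00591R - 0.405 = 0, so R* = 0.405/0.00591 = 68.5.
Set dR/dt = 0 with R > 0: 0.435 - 0.0308C = 0, so C* = 0.435/0.0308 = 14.1.

R* ≈ 68.5, C* ≈ 14.1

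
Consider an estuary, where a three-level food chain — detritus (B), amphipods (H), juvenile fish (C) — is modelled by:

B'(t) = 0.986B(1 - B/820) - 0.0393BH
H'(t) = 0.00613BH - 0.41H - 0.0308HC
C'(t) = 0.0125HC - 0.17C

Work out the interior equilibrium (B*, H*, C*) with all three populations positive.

From dC/dt = 0: 0.0125H* = 0.17, so H* = 13.6.
From dB/dt = 0: 0.986(1 - B*/820) = 0.0393·13.6, giving B* = 820·(1 - 0.542) = 376.
From dH/dt = 0: 0.00613·376 - 0.41 = 0.0308C*, so C* = 1.89/0.0308 = 61.4.

B* ≈ 376, H* ≈ 13.6, C* ≈ 61.4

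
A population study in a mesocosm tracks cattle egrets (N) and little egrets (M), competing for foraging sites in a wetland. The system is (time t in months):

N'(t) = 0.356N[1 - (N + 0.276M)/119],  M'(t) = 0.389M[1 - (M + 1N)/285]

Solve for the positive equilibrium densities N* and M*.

Setting both brackets to zero gives the nullclines N + 0.276M = 119 and 1N + M = 285.
Substituting M = 285 - 1N into the first: N(1 - 0.276·1) = 119 - 0.276·285.
So N* = 40.3/0.724 = 55.7, and then M* = 285 - 1·55.7 = 229.

N* ≈ 55.7, M* ≈ 229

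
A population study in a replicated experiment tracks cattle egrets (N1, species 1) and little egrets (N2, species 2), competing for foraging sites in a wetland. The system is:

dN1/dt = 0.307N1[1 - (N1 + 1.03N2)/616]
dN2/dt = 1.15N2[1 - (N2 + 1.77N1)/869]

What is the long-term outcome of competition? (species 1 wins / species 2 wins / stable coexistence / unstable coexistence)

Compare the nullcline intercepts: K1/α12 = 616/1.03 = 598 < K2 = 869; K2/α21 = 869/1.77 = 491 < K1 = 616.
Since both are reversed, neither can invade when rare; the interior point is a saddle.

unstable coexistence (outcome depends on initial conditions)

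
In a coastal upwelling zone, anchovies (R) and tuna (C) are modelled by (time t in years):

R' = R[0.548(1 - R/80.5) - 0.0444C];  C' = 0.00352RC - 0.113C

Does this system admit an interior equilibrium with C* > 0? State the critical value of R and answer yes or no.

The predator equation gives dC/dt > 0 only when R > 0.113/0.00352 = 32.1.
Without the predator, R → K = 80.5. Since 80.5 > 32.1, the predator can invade and persist.

Threshold R = 32.1; K > 32.1, so yes, the predator persists.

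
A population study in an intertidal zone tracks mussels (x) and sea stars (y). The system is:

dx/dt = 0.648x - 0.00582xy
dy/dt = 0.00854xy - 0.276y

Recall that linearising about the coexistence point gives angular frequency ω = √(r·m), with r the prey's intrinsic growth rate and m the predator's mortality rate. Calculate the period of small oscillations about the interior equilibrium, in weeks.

T ≈ 14.9 weeks

Here r = 0.648 and m = 0.276, so r·m = 0.179.
ω = √0.179 = 0.423 per week, hence T = 2π/ω ≈ 14.9 weeks.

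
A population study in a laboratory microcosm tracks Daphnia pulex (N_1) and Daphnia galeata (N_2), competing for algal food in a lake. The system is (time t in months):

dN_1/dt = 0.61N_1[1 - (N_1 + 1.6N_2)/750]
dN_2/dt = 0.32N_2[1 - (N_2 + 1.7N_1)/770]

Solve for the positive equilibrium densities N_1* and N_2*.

Setting both brackets to zero gives the nullclines N_1 + 1.6N_2 = 750 and 1.7N_1 + N_2 = 770.
Substituting N_2 = 770 - 1.7N_1 into the first: N_1(1 - 1.6·1.7) = 750 - 1.6·770.
So N_1* = -482/-1.72 = 280, and then N_2* = 770 - 1.7·280 = 294.

N_1* ≈ 280, N_2* ≈ 294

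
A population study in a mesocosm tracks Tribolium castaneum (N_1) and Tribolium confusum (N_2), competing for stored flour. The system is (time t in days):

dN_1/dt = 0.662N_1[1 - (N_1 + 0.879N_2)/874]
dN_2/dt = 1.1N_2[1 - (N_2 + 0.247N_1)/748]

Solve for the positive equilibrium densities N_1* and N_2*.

Setting both brackets to zero gives the nullclines N_1 + 0.879N_2 = 874 and 0.247N_1 + N_2 = 748.
Substituting N_2 = 748 - 0.247N_1 into the first: N_1(1 - 0.879·0.247) = 874 - 0.879·748.
So N_1* = 217/0.783 = 277, and then N_2* = 748 - 0.247·277 = 680.

N_1* ≈ 277, N_2* ≈ 680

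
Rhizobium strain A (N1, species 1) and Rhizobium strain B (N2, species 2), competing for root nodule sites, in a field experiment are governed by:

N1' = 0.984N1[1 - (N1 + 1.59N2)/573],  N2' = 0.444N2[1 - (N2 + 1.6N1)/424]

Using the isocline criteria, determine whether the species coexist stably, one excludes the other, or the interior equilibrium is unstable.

Compare the nullcline intercepts: K1/α12 = 573/1.59 = 360 < K2 = 424; K2/α21 = 424/1.6 = 265 < K1 = 573.
Since both are reversed, neither can invade when rare; the interior point is a saddle.

unstable coexistence (outcome depends on initial conditions)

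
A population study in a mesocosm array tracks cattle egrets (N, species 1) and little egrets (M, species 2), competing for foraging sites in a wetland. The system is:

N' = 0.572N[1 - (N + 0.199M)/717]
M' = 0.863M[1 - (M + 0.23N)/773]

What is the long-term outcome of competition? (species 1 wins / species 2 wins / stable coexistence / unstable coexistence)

Compare the nullcline intercepts: K1/α12 = 717/0.199 = 3600 > K2 = 773; K2/α21 = 773/0.23 = 3360 > K1 = 717.
Since both inequalities hold, each species can invade when rare, so the interior equilibrium is stable.

stable coexistence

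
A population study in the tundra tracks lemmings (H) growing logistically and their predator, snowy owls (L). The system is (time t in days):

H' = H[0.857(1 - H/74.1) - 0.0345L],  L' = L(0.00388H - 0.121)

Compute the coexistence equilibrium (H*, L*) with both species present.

H* ≈ 31.2, L* ≈ 14.4

From dL/dt = 0 with L > 0: 0.00388H* = 0.121, so H* = 31.2.
Substitute into dH/dt = 0: 0.857(1 - 31.2/74.1) = 0.0345L*.
The bracket is 0.579, giving L* = 0.496/0.0345 = 14.4.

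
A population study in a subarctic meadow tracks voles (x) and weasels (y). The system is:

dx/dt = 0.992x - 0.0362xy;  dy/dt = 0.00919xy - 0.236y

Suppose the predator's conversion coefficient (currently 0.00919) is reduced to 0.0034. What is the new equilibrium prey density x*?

At the interior fixed point, setting dy/dt = 0 with y > 0 fixes x* = (predator death rate)/(xy coefficient) — independent of the other coefficients.
With the change, x* = 0.236/0.0034 = 69.4; it rises from 25.7.

x* ≈ 69.4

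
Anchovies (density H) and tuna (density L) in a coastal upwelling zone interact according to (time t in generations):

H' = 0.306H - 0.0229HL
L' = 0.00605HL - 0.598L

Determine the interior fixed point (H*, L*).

H* ≈ 98.8, L* ≈ 13.4

Set dL/dt = 0 with L > 0: 0.00605H - 0.598 = 0, so H* = 0.598/0.00605 = 98.8.
Set dH/dt = 0 with H > 0: 0.306 - 0.0229L = 0, so L* = 0.306/0.0229 = 13.4.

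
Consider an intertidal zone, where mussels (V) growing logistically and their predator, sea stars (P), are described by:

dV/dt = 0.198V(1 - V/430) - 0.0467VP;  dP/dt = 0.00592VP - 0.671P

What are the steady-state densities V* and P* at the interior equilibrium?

V* ≈ 113, P* ≈ 3.12

From dP/dt = 0 with P > 0: 0.00592V* = 0.671, so V* = 113.
Substitute into dV/dt = 0: 0.198(1 - 113/430) = 0.0467P*.
The bracket is 0.736, giving P* = 0.146/0.0467 = 3.12.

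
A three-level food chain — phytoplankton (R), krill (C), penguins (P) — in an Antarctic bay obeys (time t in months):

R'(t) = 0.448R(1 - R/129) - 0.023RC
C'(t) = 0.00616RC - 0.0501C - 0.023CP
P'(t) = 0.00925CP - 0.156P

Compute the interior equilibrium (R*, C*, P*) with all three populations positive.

From dP/dt = 0: 0.00925C* = 0.156, so C* = 16.9.
From dR/dt = 0: 0.448(1 - R*/129) = 0.023·16.9, giving R* = 129·(1 - 0.866) = 17.3.
From dC/dt = 0: 0.00616·17.3 - 0.0501 = 0.023P*, so P* = 0.0565/0.023 = 2.46.

R* ≈ 17.3, C* ≈ 16.9, P* ≈ 2.46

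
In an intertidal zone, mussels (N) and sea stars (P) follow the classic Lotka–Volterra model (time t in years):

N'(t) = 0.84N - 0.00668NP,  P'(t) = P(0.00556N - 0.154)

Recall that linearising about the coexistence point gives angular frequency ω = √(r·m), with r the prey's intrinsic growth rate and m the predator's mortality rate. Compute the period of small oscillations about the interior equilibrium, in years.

Here r = 0.84 and m = 0.154, so r·m = 0.129.
ω = √0.129 = 0.36 per year, hence T = 2π/ω ≈ 17.5 years.

T ≈ 17.5 years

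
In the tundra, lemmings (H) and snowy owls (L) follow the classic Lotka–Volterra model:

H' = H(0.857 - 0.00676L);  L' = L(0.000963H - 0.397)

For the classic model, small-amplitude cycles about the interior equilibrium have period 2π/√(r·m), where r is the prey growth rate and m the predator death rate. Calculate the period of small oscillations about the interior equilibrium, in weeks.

Here r = 0.857 and m = 0.397, so r·m = 0.34.
ω = √0.34 = 0.583 per week, hence T = 2π/ω ≈ 10.8 weeks.

T ≈ 10.8 weeks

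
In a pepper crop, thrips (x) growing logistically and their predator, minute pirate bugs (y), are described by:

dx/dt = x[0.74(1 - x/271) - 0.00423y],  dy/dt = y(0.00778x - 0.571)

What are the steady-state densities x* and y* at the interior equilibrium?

From dy/dt = 0 with y > 0: 0.00778x* = 0.571, so x* = 73.4.
Substitute into dx/dt = 0: 0.74(1 - 73.4/271) = 0.00423y*.
The bracket is 0.729, giving y* = 0.54/0.00423 = 128.

x* ≈ 73.4, y* ≈ 128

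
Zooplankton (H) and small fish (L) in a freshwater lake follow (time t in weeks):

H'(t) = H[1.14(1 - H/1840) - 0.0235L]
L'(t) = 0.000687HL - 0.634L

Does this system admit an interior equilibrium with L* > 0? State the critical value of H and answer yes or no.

Threshold H = 923; K > 923, so yes, the predator persists.

The predator equation gives dL/dt > 0 only when H > 0.634/0.000687 = 923.
Without the predator, H → K = 1840. Since 1840 > 923, the predator can invade and persist.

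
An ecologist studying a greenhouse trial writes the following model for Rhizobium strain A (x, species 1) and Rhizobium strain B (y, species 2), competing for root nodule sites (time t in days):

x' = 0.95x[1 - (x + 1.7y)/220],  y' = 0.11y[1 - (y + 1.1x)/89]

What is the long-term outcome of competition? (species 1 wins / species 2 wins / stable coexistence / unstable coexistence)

species 1 excludes species 2

Compare the nullcline intercepts: K1/α12 = 220/1.7 = 129 > K2 = 89; K2/α21 = 89/1.1 = 80.9 < K1 = 220.
Since the inequalities point opposite ways, species 1 can invade but species 2 cannot.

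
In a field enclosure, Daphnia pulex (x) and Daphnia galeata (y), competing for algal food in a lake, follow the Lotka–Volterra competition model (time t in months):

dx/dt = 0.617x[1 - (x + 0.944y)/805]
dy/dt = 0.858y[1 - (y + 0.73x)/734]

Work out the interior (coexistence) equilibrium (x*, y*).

x* ≈ 361, y* ≈ 471

Setting both brackets to zero gives the nullclines x + 0.944y = 805 and 0.73x + y = 734.
Substituting y = 734 - 0.73x into the first: x(1 - 0.944·0.73) = 805 - 0.944·734.
So x* = 112/0.311 = 361, and then y* = 734 - 0.73·361 = 471.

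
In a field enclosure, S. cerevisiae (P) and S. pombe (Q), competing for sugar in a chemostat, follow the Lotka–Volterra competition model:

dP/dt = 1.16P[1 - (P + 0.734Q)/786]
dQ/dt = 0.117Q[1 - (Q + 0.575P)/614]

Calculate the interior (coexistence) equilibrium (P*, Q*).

Setting both brackets to zero gives the nullclines P + 0.734Q = 786 and 0.575P + Q = 614.
Substituting Q = 614 - 0.575P into the first: P(1 - 0.734·0.575) = 786 - 0.734·614.
So P* = 335/0.578 = 580, and then Q* = 614 - 0.575·580 = 280.

P* ≈ 580, Q* ≈ 280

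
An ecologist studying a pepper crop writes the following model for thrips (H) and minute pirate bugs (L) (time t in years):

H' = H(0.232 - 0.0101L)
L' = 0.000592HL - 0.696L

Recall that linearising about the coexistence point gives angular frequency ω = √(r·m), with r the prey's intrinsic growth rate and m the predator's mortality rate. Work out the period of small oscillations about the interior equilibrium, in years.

Here r = 0.232 and m = 0.696, so r·m = 0.161.
ω = √0.161 = 0.402 per year, hence T = 2π/ω ≈ 15.6 years.

T ≈ 15.6 years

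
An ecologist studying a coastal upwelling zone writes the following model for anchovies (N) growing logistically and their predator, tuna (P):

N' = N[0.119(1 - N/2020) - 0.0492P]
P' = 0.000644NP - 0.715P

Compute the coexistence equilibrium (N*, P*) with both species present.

From dP/dt = 0 with P > 0: 0.000644N* = 0.715, so N* = 1110.
Substitute into dN/dt = 0: 0.119(1 - 1110/2020) = 0.0492P*.
The bracket is 0.45, giving P* = 0.0536/0.0492 = 1.09.

N* ≈ 1110, P* ≈ 1.09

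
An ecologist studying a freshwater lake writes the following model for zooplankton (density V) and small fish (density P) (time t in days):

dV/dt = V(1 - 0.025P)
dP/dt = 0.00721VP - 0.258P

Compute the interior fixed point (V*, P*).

Set dP/dt = 0 with P > 0: 0.00721V - 0.258 = 0, so V* = 0.258/0.00721 = 35.8.
Set dV/dt = 0 with V > 0: 1 - 0.025P = 0, so P* = 1/0.025 = 40.

V* ≈ 35.8, P* ≈ 40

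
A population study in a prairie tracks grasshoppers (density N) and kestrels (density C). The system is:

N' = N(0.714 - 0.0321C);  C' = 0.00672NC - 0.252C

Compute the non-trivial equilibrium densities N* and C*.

N* ≈ 37.5, C* ≈ 22.2

Set dC/dt = 0 with C > 0: 0.00672N - 0.252 = 0, so N* = 0.252/0.00672 = 37.5.
Set dN/dt = 0 with N > 0: 0.714 - 0.0321C = 0, so C* = 0.714/0.0321 = 22.2.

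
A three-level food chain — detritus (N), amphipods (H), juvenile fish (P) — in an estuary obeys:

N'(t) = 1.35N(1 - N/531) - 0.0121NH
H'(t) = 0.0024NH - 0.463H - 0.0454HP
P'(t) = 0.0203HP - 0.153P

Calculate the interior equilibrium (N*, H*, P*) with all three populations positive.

N* ≈ 495, H* ≈ 7.54, P* ≈ 16

From dP/dt = 0: 0.0203H* = 0.153, so H* = 7.54.
From dN/dt = 0: 1.35(1 - N*/531) = 0.0121·7.54, giving N* = 531·(1 - 0.0676) = 495.
From dH/dt = 0: 0.0024·495 - 0.463 = 0.0454P*, so P* = 0.725/0.0454 = 16.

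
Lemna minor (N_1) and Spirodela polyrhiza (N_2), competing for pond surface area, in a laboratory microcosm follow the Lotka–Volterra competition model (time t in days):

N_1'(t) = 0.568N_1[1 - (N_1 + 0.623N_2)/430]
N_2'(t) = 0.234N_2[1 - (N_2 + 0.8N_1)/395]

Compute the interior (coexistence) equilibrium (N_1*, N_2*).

N_1* ≈ 367, N_2* ≈ 102

Setting both brackets to zero gives the nullclines N_1 + 0.623N_2 = 430 and 0.8N_1 + N_2 = 395.
Substituting N_2 = 395 - 0.8N_1 into the first: N_1(1 - 0.623·0.8) = 430 - 0.623·395.
So N_1* = 184/0.502 = 367, and then N_2* = 395 - 0.8·367 = 102.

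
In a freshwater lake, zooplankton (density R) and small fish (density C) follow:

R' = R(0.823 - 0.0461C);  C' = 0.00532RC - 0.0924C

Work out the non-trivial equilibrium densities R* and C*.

R* ≈ 17.4, C* ≈ 17.9

Set dC/dt = 0 with C > 0: 0.00532R - 0.0924 = 0, so R* = 0.0924/0.00532 = 17.4.
Set dR/dt = 0 with R > 0: 0.823 - 0.0461C = 0, so C* = 0.823/0.0461 = 17.9.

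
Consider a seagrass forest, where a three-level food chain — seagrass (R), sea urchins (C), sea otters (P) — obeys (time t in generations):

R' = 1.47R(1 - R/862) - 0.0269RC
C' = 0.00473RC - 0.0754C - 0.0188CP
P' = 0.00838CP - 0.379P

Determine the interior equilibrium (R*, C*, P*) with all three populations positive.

R* ≈ 149, C* ≈ 45.2, P* ≈ 33.4

From dP/dt = 0: 0.00838C* = 0.379, so C* = 45.2.
From dR/dt = 0: 1.47(1 - R*/862) = 0.0269·45.2, giving R* = 862·(1 - 0.828) = 149.
From dC/dt = 0: 0.00473·149 - 0.0754 = 0.0188P*, so P* = 0.627/0.0188 = 33.4.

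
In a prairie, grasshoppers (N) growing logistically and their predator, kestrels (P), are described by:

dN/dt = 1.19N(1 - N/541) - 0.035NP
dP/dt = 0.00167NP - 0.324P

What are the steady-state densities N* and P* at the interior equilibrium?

N* ≈ 194, P* ≈ 21.8

From dP/dt = 0 with P > 0: 0.00167N* = 0.324, so N* = 194.
Substitute into dN/dt = 0: 1.19(1 - 194/541) = 0.035P*.
The bracket is 0.641, giving P* = 0.763/0.035 = 21.8.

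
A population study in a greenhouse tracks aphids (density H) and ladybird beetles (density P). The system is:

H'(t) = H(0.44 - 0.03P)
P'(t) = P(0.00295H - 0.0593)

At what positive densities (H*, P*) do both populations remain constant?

Set dP/dt = 0 with P > 0: 0.00295H - 0.0593 = 0, so H* = 0.0593/0.00295 = 20.1.
Set dH/dt = 0 with H > 0: 0.44 - 0.03P = 0, so P* = 0.44/0.03 = 14.7.

H* ≈ 20.1, P* ≈ 14.7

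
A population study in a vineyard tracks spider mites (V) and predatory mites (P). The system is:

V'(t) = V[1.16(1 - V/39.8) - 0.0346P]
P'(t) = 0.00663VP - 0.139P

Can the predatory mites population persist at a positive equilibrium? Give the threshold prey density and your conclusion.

The predator equation gives dP/dt > 0 only when V > 0.139/0.00663 = 21.
Without the predator, V → K = 39.8. Since 39.8 > 21, the predator can invade and persist.

Threshold V = 21; K > 21, so yes, the predator persists.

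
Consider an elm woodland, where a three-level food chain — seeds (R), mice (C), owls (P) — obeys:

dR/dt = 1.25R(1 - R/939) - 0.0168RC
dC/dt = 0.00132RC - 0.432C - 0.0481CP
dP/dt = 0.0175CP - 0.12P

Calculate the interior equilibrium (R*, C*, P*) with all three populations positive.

R* ≈ 852, C* ≈ 6.86, P* ≈ 14.4

From dP/dt = 0: 0.0175C* = 0.12, so C* = 6.86.
From dR/dt = 0: 1.25(1 - R*/939) = 0.0168·6.86, giving R* = 939·(1 - 0.0922) = 852.
From dC/dt = 0: 0.00132·852 - 0.432 = 0.0481P*, so P* = 0.693/0.0481 = 14.4.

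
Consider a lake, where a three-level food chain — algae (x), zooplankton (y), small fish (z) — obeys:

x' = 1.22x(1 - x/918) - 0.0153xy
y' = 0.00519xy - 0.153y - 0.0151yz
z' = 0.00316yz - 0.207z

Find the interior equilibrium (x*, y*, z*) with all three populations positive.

From dz/dt = 0: 0.00316y* = 0.207, so y* = 65.5.
From dx/dt = 0: 1.22(1 - x*/918) = 0.0153·65.5, giving x* = 918·(1 - 0.822) = 164.
From dy/dt = 0: 0.00519·164 - 0.153 = 0.0151z*, so z* = 0.697/0.0151 = 46.2.

x* ≈ 164, y* ≈ 65.5, z* ≈ 46.2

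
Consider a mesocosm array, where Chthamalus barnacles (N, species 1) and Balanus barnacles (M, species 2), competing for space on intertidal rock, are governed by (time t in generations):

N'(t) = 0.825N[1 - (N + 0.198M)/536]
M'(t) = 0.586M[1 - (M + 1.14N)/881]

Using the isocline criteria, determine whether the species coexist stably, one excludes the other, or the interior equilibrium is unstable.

Compare the nullcline intercepts: K1/α12 = 536/0.198 = 2710 > K2 = 881; K2/α21 = 881/1.14 = 773 > K1 = 536.
Since both inequalities hold, each species can invade when rare, so the interior equilibrium is stable.

stable coexistence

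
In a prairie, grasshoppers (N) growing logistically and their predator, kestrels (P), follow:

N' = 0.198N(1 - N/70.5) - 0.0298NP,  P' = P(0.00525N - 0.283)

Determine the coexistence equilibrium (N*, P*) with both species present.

From dP/dt = 0 with P > 0: 0.00525N* = 0.283, so N* = 53.9.
Substitute into dN/dt = 0: 0.198(1 - 53.9/70.5) = 0.0298P*.
The bracket is 0.235, giving P* = 0.0466/0.0298 = 1.56.

N* ≈ 53.9, P* ≈ 1.56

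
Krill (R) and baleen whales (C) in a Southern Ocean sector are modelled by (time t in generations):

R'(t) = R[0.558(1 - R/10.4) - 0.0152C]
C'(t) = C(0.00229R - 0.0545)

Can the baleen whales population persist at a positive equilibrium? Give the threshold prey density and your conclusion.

Threshold R = 23.8; K < 23.8, so no, the predator goes extinct.

The predator equation gives dC/dt > 0 only when R > 0.0545/0.00229 = 23.8.
Without the predator, R → K = 10.4. Since 10.4 < 23.8, the predator cannot invade.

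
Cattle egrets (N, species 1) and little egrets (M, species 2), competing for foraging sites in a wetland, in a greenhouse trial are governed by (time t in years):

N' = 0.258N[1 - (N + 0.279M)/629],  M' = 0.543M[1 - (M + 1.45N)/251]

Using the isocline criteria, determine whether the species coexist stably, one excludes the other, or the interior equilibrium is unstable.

species 1 excludes species 2

Compare the nullcline intercepts: K1/α12 = 629/0.279 = 2250 > K2 = 251; K2/α21 = 251/1.45 = 173 < K1 = 629.
Since the inequalities point opposite ways, species 1 can invade but species 2 cannot.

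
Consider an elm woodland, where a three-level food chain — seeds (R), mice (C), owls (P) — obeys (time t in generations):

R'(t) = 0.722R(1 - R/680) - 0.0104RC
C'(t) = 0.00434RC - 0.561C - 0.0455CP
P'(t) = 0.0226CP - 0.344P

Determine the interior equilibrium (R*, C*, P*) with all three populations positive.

R* ≈ 531, C* ≈ 15.2, P* ≈ 38.3

From dP/dt = 0: 0.0226C* = 0.344, so C* = 15.2.
From dR/dt = 0: 0.722(1 - R*/680) = 0.0104·15.2, giving R* = 680·(1 - 0.219) = 531.
From dC/dt = 0: 0.00434·531 - 0.561 = 0.0455P*, so P* = 1.74/0.0455 = 38.3.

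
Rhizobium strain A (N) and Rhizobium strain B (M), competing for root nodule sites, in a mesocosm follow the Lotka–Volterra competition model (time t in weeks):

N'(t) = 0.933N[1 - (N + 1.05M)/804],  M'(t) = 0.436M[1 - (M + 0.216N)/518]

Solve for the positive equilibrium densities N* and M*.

Setting both brackets to zero gives the nullclines N + 1.05M = 804 and 0.216N + M = 518.
Substituting M = 518 - 0.216N into the first: N(1 - 1.05·0.216) = 804 - 1.05·518.
So N* = 260/0.773 = 336, and then M* = 518 - 0.216·336 = 445.

N* ≈ 336, M* ≈ 445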